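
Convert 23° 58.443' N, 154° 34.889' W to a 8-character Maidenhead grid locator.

Shift to the Maidenhead origin (180°W, 90°S): lon 25.41852, lat 113.97405.
Field: 25.41852/20 → 1 → B, 113.97405/10 → 11 → L; chars BL.
Square: 5.41852/2 → 2, 3.97405/1 → 3; chars 23.
Subsquare: 1.41852/0.0833333 → 17 → r, 0.97405/0.0416667 → 23 → x; chars rx.
Extended square: 0.00185/0.00833333 → 0, 0.01572/0.00416667 → 3; chars 03.

BL23rx03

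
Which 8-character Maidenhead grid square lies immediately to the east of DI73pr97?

DI73qr07

Longitude extended square 9; +1 → 10, wraps to 0, carry into subsquare.
Longitude subsquare p = 15; +1 → 16 = q.
The latitude characters are unchanged.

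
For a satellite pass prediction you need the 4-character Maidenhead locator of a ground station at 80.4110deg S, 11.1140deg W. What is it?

IA49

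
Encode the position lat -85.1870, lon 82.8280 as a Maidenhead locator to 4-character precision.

NA14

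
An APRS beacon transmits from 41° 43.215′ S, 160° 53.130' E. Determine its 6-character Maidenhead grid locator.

Offset from 180°W / 90°S: lon 340.8855°, lat 48.2797°.
Field: lon ⌊340.8855/20⌋ = 17 → R; lat ⌊48.2797/10⌋ = 4 → E.
Square: lon ⌊0.8855/2⌋ = 0; lat ⌊8.2797/1⌋ = 8.
Subsquare: lon ⌊0.8855/0.0833333⌋ = 10 → k; lat ⌊0.2797/0.0416667⌋ = 6 → g.

RE08kg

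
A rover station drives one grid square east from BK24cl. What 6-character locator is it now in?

BK24dl

Longitude subsquare c = 2; +1 → 3 = d.
The latitude characters are unchanged.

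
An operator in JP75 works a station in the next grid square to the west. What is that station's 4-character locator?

Longitude square 7; −1 → 6.
The latitude characters are unchanged.

JP65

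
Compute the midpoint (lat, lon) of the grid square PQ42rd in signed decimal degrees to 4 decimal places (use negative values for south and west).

72.1458, 129.4583

Field P=15, Q=16: +15·20° lon, +16·10° lat → SW at lon 120°, lat 70°.
Square 4, 2: +4·2° lon, +2·1° lat → SW at lon 128°, lat 72°.
Subsquare r=17, d=3: +17·0.0833333° lon, +3·0.0416667° lat → SW at lon 129.417°, lat 72.125°.
Cell spans 0.0833333° lon × 0.0416667° lat. Centre is SW corner plus half of each.
latitude 72.1458, longitude 129.4583.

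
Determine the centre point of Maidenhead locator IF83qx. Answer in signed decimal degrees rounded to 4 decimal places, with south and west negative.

-36.0208, -2.6250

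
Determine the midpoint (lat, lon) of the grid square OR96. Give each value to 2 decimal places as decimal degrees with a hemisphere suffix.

86.50° N, 119.00° E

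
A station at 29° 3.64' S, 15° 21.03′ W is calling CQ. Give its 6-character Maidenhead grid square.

IG20hw

Shift to the Maidenhead origin (180°W, 90°S): lon 164.6495, lat 60.9393.
Field (20°×10°, letters A–R): 164.6495/20 → 8 → I, 60.9393/10 → 6 → G; chars IG.
Square (2°×1°, digits 0–9): 4.6495/2 → 2, 0.9393/1 → 0; chars 20.
Subsquare (5′×2.5′, letters a–x): 0.6495/0.0833333 → 7 → h, 0.9393/0.0416667 → 22 → w; chars hw.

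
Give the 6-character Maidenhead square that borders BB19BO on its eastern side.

BB19co

Longitude subsquare b = 1; +1 → 2 = c.
The latitude characters are unchanged.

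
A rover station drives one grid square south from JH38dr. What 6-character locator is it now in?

Latitude subsquare r = 17; −1 → 16 = q.
The longitude characters are unchanged.

JH38dq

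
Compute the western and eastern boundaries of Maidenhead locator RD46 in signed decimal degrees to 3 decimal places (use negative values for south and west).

Field R=17, D=3: +17·20° lon, +3·10° lat → SW at lon 160°, lat -60°.
Square 4, 6: +4·2° lon, +6·1° lat → SW at lon 168°, lat -54°.
Cell spans 2° lon × 1° lat.
west 168.000, east 170.000.

168.000, 170.000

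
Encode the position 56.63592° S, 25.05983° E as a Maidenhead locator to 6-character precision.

Shift to the Maidenhead origin (180°W, 90°S): lon 205.0598, lat 33.3641.
Field: 205.0598/20 → 10 → K, 33.3641/10 → 3 → D; chars KD.
Square: 5.0598/2 → 2, 3.3641/1 → 3; chars 23.
Subsquare: 1.0598/0.0833333 → 12 → m, 0.3641/0.0416667 → 8 → i; chars mi.

KD23mi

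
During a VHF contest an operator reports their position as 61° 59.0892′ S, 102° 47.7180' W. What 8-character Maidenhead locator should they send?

Shift to the Maidenhead origin (180°W, 90°S): lon 77.20470, lat 28.01518.
Field: 77.20470/20 → 3 → D, 28.01518/10 → 2 → C; chars DC.
Square: 17.20470/2 → 8, 8.01518/1 → 8; chars 88.
Subsquare: 1.20470/0.0833333 → 14 → o, 0.01518/0.0416667 → 0 → a; chars oa.
Extended square: 0.03803/0.00833333 → 4, 0.01518/0.00416667 → 3; chars 43.

DC88oa43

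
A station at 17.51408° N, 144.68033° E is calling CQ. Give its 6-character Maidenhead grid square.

Add 180° to longitude and 90° to latitude: 324.6803, 107.5141.
Field: 324.6803/20 → 16 → Q, 107.5141/10 → 10 → K; chars QK.
Square: 4.6803/2 → 2, 7.5141/1 → 7; chars 27.
Subsquare: 0.6803/0.0833333 → 8 → i, 0.5141/0.0416667 → 12 → m; chars im.

QK27im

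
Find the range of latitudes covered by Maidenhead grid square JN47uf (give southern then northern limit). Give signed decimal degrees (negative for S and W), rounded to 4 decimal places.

47.2083, 47.2500

Field J=9, N=13: +9·20° lon, +13·10° lat → SW at lon 0°, lat 40°.
Square 4, 7: +4·2° lon, +7·1° lat → SW at lon 8°, lat 47°.
Subsquare u=20, f=5: +20·0.0833333° lon, +5·0.0416667° lat → SW at lon 9.66667°, lat 47.2083°.
Cell spans 0.0833333° lon × 0.0416667° lat.
south 47.2083, north 47.2500.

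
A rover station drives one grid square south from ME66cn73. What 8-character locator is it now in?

Latitude extended square 3; −1 → 2.
The longitude characters are unchanged.

ME66cn72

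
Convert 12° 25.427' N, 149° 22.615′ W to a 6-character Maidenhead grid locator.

BK52hk

Add 180° to longitude and 90° to latitude: 30.6231, 102.4238.
Field: lon ⌊30.6231/20⌋ = 1 → B; lat ⌊102.4238/10⌋ = 10 → K.
Square: lon ⌊10.6231/2⌋ = 5; lat ⌊2.4238/1⌋ = 2.
Subsquare: lon ⌊0.6231/0.0833333⌋ = 7 → h; lat ⌊0.4238/0.0416667⌋ = 10 → k.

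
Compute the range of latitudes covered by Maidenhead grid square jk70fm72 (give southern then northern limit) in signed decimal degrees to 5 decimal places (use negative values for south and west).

10.50833, 10.51250

Field J=9, K=10: +9·20° lon, +10·10° lat → SW at lon 0°, lat 10°.
Square 7, 0: +7·2° lon, +0·1° lat → SW at lon 14°, lat 10°.
Subsquare f=5, m=12: +5·0.0833333° lon, +12·0.0416667° lat → SW at lon 14.4167°, lat 10.5°.
Extended square 7, 2: +7·0.00833333° lon, +2·0.00416667° lat → SW at lon 14.475°, lat 10.5083°.
Cell spans 0.00833333° lon × 0.00416667° lat.
south 10.50833, north 10.51250.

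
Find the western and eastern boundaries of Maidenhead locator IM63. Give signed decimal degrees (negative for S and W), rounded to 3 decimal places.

Field I=8, M=12: +8·20° lon, +12·10° lat → SW at lon -20°, lat 30°.
Square 6, 3: +6·2° lon, +3·1° lat → SW at lon -8°, lat 33°.
Cell spans 2° lon × 1° lat.
west -8.000, east -6.000.

-8.000, -6.000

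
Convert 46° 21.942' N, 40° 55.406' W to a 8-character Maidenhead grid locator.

GN96mi97

Offset from 180°W / 90°S: lon 139.07657°, lat 136.36570°.
Field: 139.07657/20 → 6 → G, 136.36570/10 → 13 → N; chars GN.
Square: 19.07657/2 → 9, 6.36570/1 → 6; chars 96.
Subsquare: 1.07657/0.0833333 → 12 → m, 0.36570/0.0416667 → 8 → i; chars mi.
Extended square: 0.07657/0.00833333 → 9, 0.03237/0.00416667 → 7; chars 97.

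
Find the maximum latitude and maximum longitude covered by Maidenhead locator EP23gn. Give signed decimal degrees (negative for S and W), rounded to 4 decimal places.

63.5833, -95.4167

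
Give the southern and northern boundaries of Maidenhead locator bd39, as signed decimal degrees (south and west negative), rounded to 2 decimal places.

-51.00, -50.00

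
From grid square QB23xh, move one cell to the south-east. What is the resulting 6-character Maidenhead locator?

QB33ag

Longitude subsquare x = 23; +1 → 24, wraps to 0 = a, carry into square.
Longitude square 2; +1 → 3.
Latitude subsquare h = 7; −1 → 6 = g.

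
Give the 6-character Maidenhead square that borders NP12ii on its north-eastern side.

Longitude subsquare i = 8; +1 → 9 = j.
Latitude subsquare i = 8; +1 → 9 = j.

NP12jj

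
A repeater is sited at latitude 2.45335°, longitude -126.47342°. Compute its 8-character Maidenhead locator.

Add 180° to longitude and 90° to latitude: 53.52658, 92.45335.
Field: 53.52658/20 → 2 → C, 92.45335/10 → 9 → J; chars CJ.
Square: 13.52658/2 → 6, 2.45335/1 → 2; chars 62.
Subsquare: 1.52658/0.0833333 → 18 → s, 0.45335/0.0416667 → 10 → k; chars sk.
Extended square: 0.02658/0.00833333 → 3, 0.03668/0.00416667 → 8; chars 38.

CJ62sk38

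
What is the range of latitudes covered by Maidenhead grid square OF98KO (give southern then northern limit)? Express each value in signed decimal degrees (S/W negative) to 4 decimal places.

-31.4167, -31.3750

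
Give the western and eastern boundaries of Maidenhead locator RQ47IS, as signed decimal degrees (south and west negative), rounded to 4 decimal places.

Field R=17, Q=16: +17·20° lon, +16·10° lat → SW at lon 160°, lat 70°.
Square 4, 7: +4·2° lon, +7·1° lat → SW at lon 168°, lat 77°.
Subsquare i=8, s=18: +8·0.0833333° lon, +18·0.0416667° lat → SW at lon 168.667°, lat 77.75°.
Cell spans 0.0833333° lon × 0.0416667° lat.
west 168.6667, east 168.7500.

168.6667, 168.7500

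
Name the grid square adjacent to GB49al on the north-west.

GB39xm

Longitude subsquare a = 0; −1 → -1, wraps to 23 = x, carry into square.
Longitude square 4; −1 → 3.
Latitude subsquare l = 11; +1 → 12 = m.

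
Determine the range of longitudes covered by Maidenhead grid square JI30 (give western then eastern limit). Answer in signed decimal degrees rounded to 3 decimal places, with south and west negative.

Field J=9, I=8: +9·20° lon, +8·10° lat → SW at lon 0°, lat -10°.
Square 3, 0: +3·2° lon, +0·1° lat → SW at lon 6°, lat -10°.
Cell spans 2° lon × 1° lat.
west 6.000, east 8.000.

6.000, 8.000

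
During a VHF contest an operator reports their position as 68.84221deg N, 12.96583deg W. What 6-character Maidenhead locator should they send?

Add 180° to longitude and 90° to latitude: 167.0342, 158.8422.
Field (20°×10°, letters A–R): 167.0342/20 → 8 → I, 158.8422/10 → 15 → P; chars IP.
Square (2°×1°, digits 0–9): 7.0342/2 → 3, 8.8422/1 → 8; chars 38.
Subsquare (5′×2.5′, letters a–x): 1.0342/0.0833333 → 12 → m, 0.8422/0.0416667 → 20 → u; chars mu.

IP38mu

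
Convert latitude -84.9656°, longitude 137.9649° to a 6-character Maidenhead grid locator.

Offset from 180°W / 90°S: lon 317.9649°, lat 5.0344°.
Field (20°×10°, letters A–R): 317.9649/20 → 15 → P, 5.0344/10 → 0 → A; chars PA.
Square (2°×1°, digits 0–9): 17.9649/2 → 8, 5.0344/1 → 5; chars 85.
Subsquare (5′×2.5′, letters a–x): 1.9649/0.0833333 → 23 → x, 0.0344/0.0416667 → 0 → a; chars xa.

PA85xa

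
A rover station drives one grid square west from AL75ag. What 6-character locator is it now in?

AL65xg

Longitude subsquare a = 0; −1 → -1, wraps to 23 = x, carry into square.
Longitude square 7; −1 → 6.
The latitude characters are unchanged.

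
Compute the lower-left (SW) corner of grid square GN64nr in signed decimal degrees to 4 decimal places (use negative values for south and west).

Field G=6, N=13: +6·20° lon, +13·10° lat → SW at lon -60°, lat 40°.
Square 6, 4: +6·2° lon, +4·1° lat → SW at lon -48°, lat 44°.
Subsquare n=13, r=17: +13·0.0833333° lon, +17·0.0416667° lat → SW at lon -46.9167°, lat 44.7083°.
latitude 44.7083, longitude -46.9167.

44.7083, -46.9167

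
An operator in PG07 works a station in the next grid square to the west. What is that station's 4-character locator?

Longitude square 0; −1 → -1, wraps to 9, carry into field.
Longitude field P = 15; −1 → 14 = O.
The latitude characters are unchanged.

OG97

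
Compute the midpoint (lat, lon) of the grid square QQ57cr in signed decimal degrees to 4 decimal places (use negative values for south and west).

Field Q=16, Q=16: +16·20° lon, +16·10° lat → SW at lon 140°, lat 70°.
Square 5, 7: +5·2° lon, +7·1° lat → SW at lon 150°, lat 77°.
Subsquare c=2, r=17: +2·0.0833333° lon, +17·0.0416667° lat → SW at lon 150.167°, lat 77.7083°.
Cell spans 0.0833333° lon × 0.0416667° lat. Centre is SW corner plus half of each.
latitude 77.7292, longitude 150.2083.

77.7292, 150.2083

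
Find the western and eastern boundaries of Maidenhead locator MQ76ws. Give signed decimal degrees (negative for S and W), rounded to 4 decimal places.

Field M=12, Q=16: +12·20° lon, +16·10° lat → SW at lon 60°, lat 70°.
Square 7, 6: +7·2° lon, +6·1° lat → SW at lon 74°, lat 76°.
Subsquare w=22, s=18: +22·0.0833333° lon, +18·0.0416667° lat → SW at lon 75.8333°, lat 76.75°.
Cell spans 0.0833333° lon × 0.0416667° lat.
west 75.8333, east 75.9167.

75.8333, 75.9167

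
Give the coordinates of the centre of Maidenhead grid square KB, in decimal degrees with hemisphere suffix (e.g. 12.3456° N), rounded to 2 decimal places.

75.00° S, 30.00° E

Field K=10, B=1: +10·20° lon, +1·10° lat → SW at lon 20°, lat -80°.
Cell spans 20° lon × 10° lat. Centre is SW corner plus half of each.
latitude 75.00° S, longitude 30.00° E.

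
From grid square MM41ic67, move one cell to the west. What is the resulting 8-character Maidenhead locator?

Longitude extended square 6; −1 → 5.
The latitude characters are unchanged.

MM41ic57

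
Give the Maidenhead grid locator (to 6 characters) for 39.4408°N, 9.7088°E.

JM49uk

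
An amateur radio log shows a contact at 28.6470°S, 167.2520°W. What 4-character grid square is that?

AG61

Add 180° to longitude and 90° to latitude: 12.75, 61.35.
Field: 12.75/20 → 0 → A, 61.35/10 → 6 → G; chars AG.
Square: 12.75/2 → 6, 1.35/1 → 1; chars 61.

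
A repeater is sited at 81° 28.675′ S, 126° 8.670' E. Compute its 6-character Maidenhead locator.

Add 180° to longitude and 90° to latitude: 306.1445, 8.5221.
Field: 306.1445/20 → 15 → P, 8.5221/10 → 0 → A; chars PA.
Square: 6.1445/2 → 3, 8.5221/1 → 8; chars 38.
Subsquare: 0.1445/0.0833333 → 1 → b, 0.5221/0.0416667 → 12 → m; chars bm.

PA38bm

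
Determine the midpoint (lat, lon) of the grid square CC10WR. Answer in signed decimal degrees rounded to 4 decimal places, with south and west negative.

Field C=2, C=2: +2·20° lon, +2·10° lat → SW at lon -140°, lat -70°.
Square 1, 0: +1·2° lon, +0·1° lat → SW at lon -138°, lat -70°.
Subsquare w=22, r=17: +22·0.0833333° lon, +17·0.0416667° lat → SW at lon -136.167°, lat -69.2917°.
Cell spans 0.0833333° lon × 0.0416667° lat. Centre is SW corner plus half of each.
latitude -69.2708, longitude -136.1250.

-69.2708, -136.1250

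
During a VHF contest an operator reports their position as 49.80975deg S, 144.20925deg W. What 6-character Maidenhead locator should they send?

BE70ve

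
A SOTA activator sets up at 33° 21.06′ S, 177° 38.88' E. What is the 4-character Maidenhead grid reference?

RF86

Offset from 180°W / 90°S: lon 357.65°, lat 56.65°.
Field (20°×10°, letters A–R): 357.65/20 → 17 → R, 56.65/10 → 5 → F; chars RF.
Square (2°×1°, digits 0–9): 17.65/2 → 8, 6.65/1 → 6; chars 86.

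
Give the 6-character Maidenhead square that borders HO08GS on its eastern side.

Longitude subsquare g = 6; +1 → 7 = h.
The latitude characters are unchanged.

HO08hs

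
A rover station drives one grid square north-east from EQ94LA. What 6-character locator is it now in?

EQ94mb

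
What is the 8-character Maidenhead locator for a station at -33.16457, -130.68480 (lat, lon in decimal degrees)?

Offset from 180°W / 90°S: lon 49.31520°, lat 56.83543°.
Field: lon ⌊49.31520/20⌋ = 2 → C; lat ⌊56.83543/10⌋ = 5 → F.
Square: lon ⌊9.31520/2⌋ = 4; lat ⌊6.83543/1⌋ = 6.
Subsquare: lon ⌊1.31520/0.0833333⌋ = 15 → p; lat ⌊0.83543/0.0416667⌋ = 20 → u.
Extended square: lon ⌊0.06520/0.00833333⌋ = 7; lat ⌊0.00210/0.00416667⌋ = 0.

CF46pu70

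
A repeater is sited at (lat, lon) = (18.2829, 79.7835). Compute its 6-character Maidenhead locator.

MK98vg

Shift to the Maidenhead origin (180°W, 90°S): lon 259.7835, lat 108.2829.
Field: 259.7835/20 → 12 → M, 108.2829/10 → 10 → K; chars MK.
Square: 19.7835/2 → 9, 8.2829/1 → 8; chars 98.
Subsquare: 1.7835/0.0833333 → 21 → v, 0.2829/0.0416667 → 6 → g; chars vg.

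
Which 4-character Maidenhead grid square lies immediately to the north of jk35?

JK36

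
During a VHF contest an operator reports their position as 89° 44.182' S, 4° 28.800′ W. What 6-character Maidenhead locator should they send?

Offset from 180°W / 90°S: lon 175.5200°, lat 0.2636°.
Field (20°×10°, letters A–R): lon ⌊175.5200/20⌋ = 8 → I; lat ⌊0.2636/10⌋ = 0 → A.
Square (2°×1°, digits 0–9): lon ⌊15.5200/2⌋ = 7; lat ⌊0.2636/1⌋ = 0.
Subsquare (5′×2.5′, letters a–x): lon ⌊1.5200/0.0833333⌋ = 18 → s; lat ⌊0.2636/0.0416667⌋ = 6 → g.

IA70sg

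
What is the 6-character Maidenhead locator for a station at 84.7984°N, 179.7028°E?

RR94ut

Shift to the Maidenhead origin (180°W, 90°S): lon 359.7028, lat 174.7984.
Field: 359.7028/20 → 17 → R, 174.7984/10 → 17 → R; chars RR.
Square: 19.7028/2 → 9, 4.7984/1 → 4; chars 94.
Subsquare: 1.7028/0.0833333 → 20 → u, 0.7984/0.0416667 → 19 → t; chars ut.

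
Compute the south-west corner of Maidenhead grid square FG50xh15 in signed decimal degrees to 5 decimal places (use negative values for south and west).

-29.68750, -68.07500

Field F=5, G=6: +5·20° lon, +6·10° lat → SW at lon -80°, lat -30°.
Square 5, 0: +5·2° lon, +0·1° lat → SW at lon -70°, lat -30°.
Subsquare x=23, h=7: +23·0.0833333° lon, +7·0.0416667° lat → SW at lon -68.0833°, lat -29.7083°.
Extended square 1, 5: +1·0.00833333° lon, +5·0.00416667° lat → SW at lon -68.075°, lat -29.6875°.
latitude -29.68750, longitude -68.07500.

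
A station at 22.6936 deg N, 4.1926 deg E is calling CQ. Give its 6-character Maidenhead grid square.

JL22cq

Add 180° to longitude and 90° to latitude: 184.1926, 112.6936.
Field: lon ⌊184.1926/20⌋ = 9 → J; lat ⌊112.6936/10⌋ = 11 → L.
Square: lon ⌊4.1926/2⌋ = 2; lat ⌊2.6936/1⌋ = 2.
Subsquare: lon ⌊0.1926/0.0833333⌋ = 2 → c; lat ⌊0.6936/0.0416667⌋ = 16 → q.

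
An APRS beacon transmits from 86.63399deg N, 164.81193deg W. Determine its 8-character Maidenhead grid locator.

AR76op22

Shift to the Maidenhead origin (180°W, 90°S): lon 15.18807, lat 176.63399.
Field: lon ⌊15.18807/20⌋ = 0 → A; lat ⌊176.63399/10⌋ = 17 → R.
Square: lon ⌊15.18807/2⌋ = 7; lat ⌊6.63399/1⌋ = 6.
Subsquare: lon ⌊1.18807/0.0833333⌋ = 14 → o; lat ⌊0.63399/0.0416667⌋ = 15 → p.
Extended square: lon ⌊0.02140/0.00833333⌋ = 2; lat ⌊0.00899/0.00416667⌋ = 2.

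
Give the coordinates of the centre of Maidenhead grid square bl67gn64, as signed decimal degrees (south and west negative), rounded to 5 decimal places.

27.56042, -147.44583

Field B=1, L=11: +1·20° lon, +11·10° lat → SW at lon -160°, lat 20°.
Square 6, 7: +6·2° lon, +7·1° lat → SW at lon -148°, lat 27°.
Subsquare g=6, n=13: +6·0.0833333° lon, +13·0.0416667° lat → SW at lon -147.5°, lat 27.5417°.
Extended square 6, 4: +6·0.00833333° lon, +4·0.00416667° lat → SW at lon -147.45°, lat 27.5583°.
Cell spans 0.00833333° lon × 0.00416667° lat. Centre is SW corner plus half of each.
latitude 27.56042, longitude -147.44583.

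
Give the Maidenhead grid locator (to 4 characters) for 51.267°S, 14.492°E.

JD78

Add 180° to longitude and 90° to latitude: 194.49, 38.73.
Field: lon ⌊194.49/20⌋ = 9 → J; lat ⌊38.73/10⌋ = 3 → D.
Square: lon ⌊14.49/2⌋ = 7; lat ⌊8.73/1⌋ = 8.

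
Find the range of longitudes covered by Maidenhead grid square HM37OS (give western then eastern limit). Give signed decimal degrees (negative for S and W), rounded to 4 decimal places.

Field H=7, M=12: +7·20° lon, +12·10° lat → SW at lon -40°, lat 30°.
Square 3, 7: +3·2° lon, +7·1° lat → SW at lon -34°, lat 37°.
Subsquare o=14, s=18: +14·0.0833333° lon, +18·0.0416667° lat → SW at lon -32.8333°, lat 37.75°.
Cell spans 0.0833333° lon × 0.0416667° lat.
west -32.8333, east -32.7500.

-32.8333, -32.7500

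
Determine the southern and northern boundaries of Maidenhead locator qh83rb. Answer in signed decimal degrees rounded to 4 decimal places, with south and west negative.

Field Q=16, H=7: +16·20° lon, +7·10° lat → SW at lon 140°, lat -20°.
Square 8, 3: +8·2° lon, +3·1° lat → SW at lon 156°, lat -17°.
Subsquare r=17, b=1: +17·0.0833333° lon, +1·0.0416667° lat → SW at lon 157.417°, lat -16.9583°.
Cell spans 0.0833333° lon × 0.0416667° lat.
south -16.9583, north -16.9167.

-16.9583, -16.9167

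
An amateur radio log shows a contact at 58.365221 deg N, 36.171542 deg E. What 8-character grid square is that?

KO88ci07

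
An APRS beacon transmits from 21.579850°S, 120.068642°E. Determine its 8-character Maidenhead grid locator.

PG08ak80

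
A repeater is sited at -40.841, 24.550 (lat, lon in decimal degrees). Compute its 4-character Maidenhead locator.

Shift to the Maidenhead origin (180°W, 90°S): lon 204.55, lat 49.16.
Field: 204.55/20 → 10 → K, 49.16/10 → 4 → E; chars KE.
Square: 4.55/2 → 2, 9.16/1 → 9; chars 29.

KE29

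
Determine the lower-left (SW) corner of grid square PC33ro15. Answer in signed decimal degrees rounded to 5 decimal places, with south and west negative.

-66.39583, 127.42500

Field P=15, C=2: +15·20° lon, +2·10° lat → SW at lon 120°, lat -70°.
Square 3, 3: +3·2° lon, +3·1° lat → SW at lon 126°, lat -67°.
Subsquare r=17, o=14: +17·0.0833333° lon, +14·0.0416667° lat → SW at lon 127.417°, lat -66.4167°.
Extended square 1, 5: +1·0.00833333° lon, +5·0.00416667° lat → SW at lon 127.425°, lat -66.3958°.
latitude -66.39583, longitude 127.42500.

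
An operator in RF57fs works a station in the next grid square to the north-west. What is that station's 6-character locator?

RF57et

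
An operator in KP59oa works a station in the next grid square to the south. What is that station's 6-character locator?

KP58ox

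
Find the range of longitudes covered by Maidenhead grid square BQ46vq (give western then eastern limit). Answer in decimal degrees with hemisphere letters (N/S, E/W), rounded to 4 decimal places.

150.2500° W, 150.1667° W

Field B=1, Q=16: +1·20° lon, +16·10° lat → SW at lon -160°, lat 70°.
Square 4, 6: +4·2° lon, +6·1° lat → SW at lon -152°, lat 76°.
Subsquare v=21, q=16: +21·0.0833333° lon, +16·0.0416667° lat → SW at lon -150.25°, lat 76.6667°.
Cell spans 0.0833333° lon × 0.0416667° lat.
west 150.2500° W, east 150.1667° W.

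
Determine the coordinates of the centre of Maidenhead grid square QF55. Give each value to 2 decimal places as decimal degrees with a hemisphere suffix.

Field Q=16, F=5: +16·20° lon, +5·10° lat → SW at lon 140°, lat -40°.
Square 5, 5: +5·2° lon, +5·1° lat → SW at lon 150°, lat -35°.
Cell spans 2° lon × 1° lat. Centre is SW corner plus half of each.
latitude 34.50° S, longitude 151.00° E.

34.50° S, 151.00° E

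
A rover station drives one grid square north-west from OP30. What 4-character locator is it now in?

OP21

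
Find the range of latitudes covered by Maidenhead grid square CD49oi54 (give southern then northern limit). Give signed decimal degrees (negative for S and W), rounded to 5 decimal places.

-50.65000, -50.64583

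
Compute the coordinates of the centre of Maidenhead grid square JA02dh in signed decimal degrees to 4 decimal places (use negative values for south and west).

-87.6875, 0.2917

Field J=9, A=0: +9·20° lon, +0·10° lat → SW at lon 0°, lat -90°.
Square 0, 2: +0·2° lon, +2·1° lat → SW at lon 0°, lat -88°.
Subsquare d=3, h=7: +3·0.0833333° lon, +7·0.0416667° lat → SW at lon 0.25°, lat -87.7083°.
Cell spans 0.0833333° lon × 0.0416667° lat. Centre is SW corner plus half of each.
latitude -87.6875, longitude 0.2917.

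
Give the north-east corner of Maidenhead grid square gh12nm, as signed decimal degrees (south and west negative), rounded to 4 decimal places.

Field G=6, H=7: +6·20° lon, +7·10° lat → SW at lon -60°, lat -20°.
Square 1, 2: +1·2° lon, +2·1° lat → SW at lon -58°, lat -18°.
Subsquare n=13, m=12: +13·0.0833333° lon, +12·0.0416667° lat → SW at lon -56.9167°, lat -17.5°.
Cell spans 0.0833333° lon × 0.0416667° lat. NE corner is SW corner plus one full cell.
latitude -17.4583, longitude -56.8333.

-17.4583, -56.8333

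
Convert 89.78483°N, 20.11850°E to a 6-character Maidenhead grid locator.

KR09bs

Offset from 180°W / 90°S: lon 200.1185°, lat 179.7848°.
Field: lon ⌊200.1185/20⌋ = 10 → K; lat ⌊179.7848/10⌋ = 17 → R.
Square: lon ⌊0.1185/2⌋ = 0; lat ⌊9.7848/1⌋ = 9.
Subsquare: lon ⌊0.1185/0.0833333⌋ = 1 → b; lat ⌊0.7848/0.0416667⌋ = 18 → s.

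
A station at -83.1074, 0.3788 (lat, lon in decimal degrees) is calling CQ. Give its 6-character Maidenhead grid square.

Add 180° to longitude and 90° to latitude: 180.3788, 6.8926.
Field (20°×10°, letters A–R): lon ⌊180.3788/20⌋ = 9 → J; lat ⌊6.8926/10⌋ = 0 → A.
Square (2°×1°, digits 0–9): lon ⌊0.3788/2⌋ = 0; lat ⌊6.8926/1⌋ = 6.
Subsquare (5′×2.5′, letters a–x): lon ⌊0.3788/0.0833333⌋ = 4 → e; lat ⌊0.8926/0.0416667⌋ = 21 → v.

JA06ev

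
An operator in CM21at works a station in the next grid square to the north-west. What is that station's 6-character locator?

CM11xu

Longitude subsquare a = 0; −1 → -1, wraps to 23 = x, carry into square.
Longitude square 2; −1 → 1.
Latitude subsquare t = 19; +1 → 20 = u.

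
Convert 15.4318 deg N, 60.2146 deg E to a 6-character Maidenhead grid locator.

MK05ck

Shift to the Maidenhead origin (180°W, 90°S): lon 240.2146, lat 105.4318.
Field: 240.2146/20 → 12 → M, 105.4318/10 → 10 → K; chars MK.
Square: 0.2146/2 → 0, 5.4318/1 → 5; chars 05.
Subsquare: 0.2146/0.0833333 → 2 → c, 0.4318/0.0416667 → 10 → k; chars ck.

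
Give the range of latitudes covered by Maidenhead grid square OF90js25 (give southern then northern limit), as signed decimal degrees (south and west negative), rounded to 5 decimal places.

-39.22917, -39.22500

Field O=14, F=5: +14·20° lon, +5·10° lat → SW at lon 100°, lat -40°.
Square 9, 0: +9·2° lon, +0·1° lat → SW at lon 118°, lat -40°.
Subsquare j=9, s=18: +9·0.0833333° lon, +18·0.0416667° lat → SW at lon 118.75°, lat -39.25°.
Extended square 2, 5: +2·0.00833333° lon, +5·0.00416667° lat → SW at lon 118.767°, lat -39.2292°.
Cell spans 0.00833333° lon × 0.00416667° lat.
south -39.22917, north -39.22500.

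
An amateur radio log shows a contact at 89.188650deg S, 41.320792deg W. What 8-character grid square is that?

GA90it14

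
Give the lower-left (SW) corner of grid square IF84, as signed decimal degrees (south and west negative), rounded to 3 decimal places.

Field I=8, F=5: +8·20° lon, +5·10° lat → SW at lon -20°, lat -40°.
Square 8, 4: +8·2° lon, +4·1° lat → SW at lon -4°, lat -36°.
latitude -36.000, longitude -4.000.

-36.000, -4.000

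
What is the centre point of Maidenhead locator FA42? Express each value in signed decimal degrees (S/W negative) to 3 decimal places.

-87.500, -71.000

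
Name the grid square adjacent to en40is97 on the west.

Longitude extended square 9; −1 → 8.
The latitude characters are unchanged.

EN40is87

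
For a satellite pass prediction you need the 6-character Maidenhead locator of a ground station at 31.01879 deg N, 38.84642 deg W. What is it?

HM01na

Offset from 180°W / 90°S: lon 141.1536°, lat 121.0188°.
Field: 141.1536/20 → 7 → H, 121.0188/10 → 12 → M; chars HM.
Square: 1.1536/2 → 0, 1.0188/1 → 1; chars 01.
Subsquare: 1.1536/0.0833333 → 13 → n, 0.0188/0.0416667 → 0 → a; chars na.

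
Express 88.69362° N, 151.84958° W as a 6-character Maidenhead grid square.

Offset from 180°W / 90°S: lon 28.1504°, lat 178.6936°.
Field (20°×10°, letters A–R): lon ⌊28.1504/20⌋ = 1 → B; lat ⌊178.6936/10⌋ = 17 → R.
Square (2°×1°, digits 0–9): lon ⌊8.1504/2⌋ = 4; lat ⌊8.6936/1⌋ = 8.
Subsquare (5′×2.5′, letters a–x): lon ⌊0.1504/0.0833333⌋ = 1 → b; lat ⌊0.6936/0.0416667⌋ = 16 → q.

BR48bq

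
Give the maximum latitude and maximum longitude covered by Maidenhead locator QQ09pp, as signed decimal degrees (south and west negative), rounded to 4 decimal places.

Field Q=16, Q=16: +16·20° lon, +16·10° lat → SW at lon 140°, lat 70°.
Square 0, 9: +0·2° lon, +9·1° lat → SW at lon 140°, lat 79°.
Subsquare p=15, p=15: +15·0.0833333° lon, +15·0.0416667° lat → SW at lon 141.25°, lat 79.625°.
Cell spans 0.0833333° lon × 0.0416667° lat. NE corner is SW corner plus one full cell.
latitude 79.6667, longitude 141.3333.

79.6667, 141.3333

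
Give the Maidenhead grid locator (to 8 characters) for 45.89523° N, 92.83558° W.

Offset from 180°W / 90°S: lon 87.16442°, lat 135.89523°.
Field: lon ⌊87.16442/20⌋ = 4 → E; lat ⌊135.89523/10⌋ = 13 → N.
Square: lon ⌊7.16442/2⌋ = 3; lat ⌊5.89523/1⌋ = 5.
Subsquare: lon ⌊1.16442/0.0833333⌋ = 13 → n; lat ⌊0.89523/0.0416667⌋ = 21 → v.
Extended square: lon ⌊0.08109/0.00833333⌋ = 9; lat ⌊0.02023/0.00416667⌋ = 4.

EN35nv94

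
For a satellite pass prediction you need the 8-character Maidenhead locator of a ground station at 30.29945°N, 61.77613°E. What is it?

MM00vh31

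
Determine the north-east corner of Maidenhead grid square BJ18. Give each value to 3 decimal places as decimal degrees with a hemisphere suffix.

Field B=1, J=9: +1·20° lon, +9·10° lat → SW at lon -160°, lat 0°.
Square 1, 8: +1·2° lon, +8·1° lat → SW at lon -158°, lat 8°.
Cell spans 2° lon × 1° lat. NE corner is SW corner plus one full cell.
latitude 9.000° N, longitude 156.000° W.

9.000° N, 156.000° W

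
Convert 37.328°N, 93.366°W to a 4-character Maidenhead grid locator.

EM37

Add 180° to longitude and 90° to latitude: 86.63, 127.33.
Field: lon ⌊86.63/20⌋ = 4 → E; lat ⌊127.33/10⌋ = 12 → M.
Square: lon ⌊6.63/2⌋ = 3; lat ⌊7.33/1⌋ = 7.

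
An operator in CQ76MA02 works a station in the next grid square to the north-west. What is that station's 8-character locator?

Longitude extended square 0; −1 → -1, wraps to 9, carry into subsquare.
Longitude subsquare m = 12; −1 → 11 = l.
Latitude extended square 2; +1 → 3.

CQ76la93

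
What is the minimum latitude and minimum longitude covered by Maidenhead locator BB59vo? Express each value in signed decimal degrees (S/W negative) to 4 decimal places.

-70.4167, -148.2500

Field B=1, B=1: +1·20° lon, +1·10° lat → SW at lon -160°, lat -80°.
Square 5, 9: +5·2° lon, +9·1° lat → SW at lon -150°, lat -71°.
Subsquare v=21, o=14: +21·0.0833333° lon, +14·0.0416667° lat → SW at lon -148.25°, lat -70.4167°.
latitude -70.4167, longitude -148.2500.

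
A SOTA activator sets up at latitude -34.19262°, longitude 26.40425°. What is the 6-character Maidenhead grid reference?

KF35et

Shift to the Maidenhead origin (180°W, 90°S): lon 206.4042, lat 55.8074.
Field: 206.4042/20 → 10 → K, 55.8074/10 → 5 → F; chars KF.
Square: 6.4042/2 → 3, 5.8074/1 → 5; chars 35.
Subsquare: 0.4042/0.0833333 → 4 → e, 0.8074/0.0416667 → 19 → t; chars et.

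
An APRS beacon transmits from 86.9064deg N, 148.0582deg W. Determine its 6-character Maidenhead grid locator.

Offset from 180°W / 90°S: lon 31.9418°, lat 176.9064°.
Field: 31.9418/20 → 1 → B, 176.9064/10 → 17 → R; chars BR.
Square: 11.9418/2 → 5, 6.9064/1 → 6; chars 56.
Subsquare: 1.9418/0.0833333 → 23 → x, 0.9064/0.0416667 → 21 → v; chars xv.

BR56xv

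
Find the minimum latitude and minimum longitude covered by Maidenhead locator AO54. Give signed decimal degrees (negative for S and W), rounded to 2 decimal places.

Field A=0, O=14: +0·20° lon, +14·10° lat → SW at lon -180°, lat 50°.
Square 5, 4: +5·2° lon, +4·1° lat → SW at lon -170°, lat 54°.
latitude 54.00, longitude -170.00.

54.00, -170.00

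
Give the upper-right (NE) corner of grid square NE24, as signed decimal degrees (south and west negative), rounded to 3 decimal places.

-45.000, 86.000

Field N=13, E=4: +13·20° lon, +4·10° lat → SW at lon 80°, lat -50°.
Square 2, 4: +2·2° lon, +4·1° lat → SW at lon 84°, lat -46°.
Cell spans 2° lon × 1° lat. NE corner is SW corner plus one full cell.
latitude -45.000, longitude 86.000.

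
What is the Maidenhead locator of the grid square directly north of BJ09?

Latitude square 9; +1 → 10, wraps to 0, carry into field.
Latitude field J = 9; +1 → 10 = K.
The longitude characters are unchanged.

BK00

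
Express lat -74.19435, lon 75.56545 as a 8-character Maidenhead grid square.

MB75st73

Offset from 180°W / 90°S: lon 255.56545°, lat 15.80565°.
Field (20°×10°, letters A–R): 255.56545/20 → 12 → M, 15.80565/10 → 1 → B; chars MB.
Square (2°×1°, digits 0–9): 15.56545/2 → 7, 5.80565/1 → 5; chars 75.
Subsquare (5′×2.5′, letters a–x): 1.56545/0.0833333 → 18 → s, 0.80565/0.0416667 → 19 → t; chars st.
Extended square (30″×15″, digits 0–9): 0.06545/0.00833333 → 7, 0.01398/0.00416667 → 3; chars 73.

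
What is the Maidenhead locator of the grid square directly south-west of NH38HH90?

Longitude extended square 9; −1 → 8.
Latitude extended square 0; −1 → -1, wraps to 9, carry into subsquare.
Latitude subsquare h = 7; −1 → 6 = g.

NH38hg89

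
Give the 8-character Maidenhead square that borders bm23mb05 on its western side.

Longitude extended square 0; −1 → -1, wraps to 9, carry into subsquare.
Longitude subsquare m = 12; −1 → 11 = l.
The latitude characters are unchanged.

BM23lb95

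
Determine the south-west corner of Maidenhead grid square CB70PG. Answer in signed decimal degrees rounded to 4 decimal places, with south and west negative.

-79.7500, -124.7500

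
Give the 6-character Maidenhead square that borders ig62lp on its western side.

IG62kp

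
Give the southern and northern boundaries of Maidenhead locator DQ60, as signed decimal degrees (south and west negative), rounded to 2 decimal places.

Field D=3, Q=16: +3·20° lon, +16·10° lat → SW at lon -120°, lat 70°.
Square 6, 0: +6·2° lon, +0·1° lat → SW at lon -108°, lat 70°.
Cell spans 2° lon × 1° lat.
south 70.00, north 71.00.

70.00, 71.00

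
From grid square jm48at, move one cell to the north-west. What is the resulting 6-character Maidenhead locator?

JM38xu

Longitude subsquare a = 0; −1 → -1, wraps to 23 = x, carry into square.
Longitude square 4; −1 → 3.
Latitude subsquare t = 19; +1 → 20 = u.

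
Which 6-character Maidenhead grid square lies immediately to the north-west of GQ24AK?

Longitude subsquare a = 0; −1 → -1, wraps to 23 = x, carry into square.
Longitude square 2; −1 → 1.
Latitude subsquare k = 10; +1 → 11 = l.

GQ14xl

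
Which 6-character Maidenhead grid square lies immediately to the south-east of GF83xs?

Longitude subsquare x = 23; +1 → 24, wraps to 0 = a, carry into square.
Longitude square 8; +1 → 9.
Latitude subsquare s = 18; −1 → 17 = r.

GF93ar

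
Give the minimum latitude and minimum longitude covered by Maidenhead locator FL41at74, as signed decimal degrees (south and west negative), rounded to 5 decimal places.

Field F=5, L=11: +5·20° lon, +11·10° lat → SW at lon -80°, lat 20°.
Square 4, 1: +4·2° lon, +1·1° lat → SW at lon -72°, lat 21°.
Subsquare a=0, t=19: +0·0.0833333° lon, +19·0.0416667° lat → SW at lon -72°, lat 21.7917°.
Extended square 7, 4: +7·0.00833333° lon, +4·0.00416667° lat → SW at lon -71.9417°, lat 21.8083°.
latitude 21.80833, longitude -71.94167.

21.80833, -71.94167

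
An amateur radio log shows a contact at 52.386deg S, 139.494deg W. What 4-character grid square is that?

CD07

Add 180° to longitude and 90° to latitude: 40.51, 37.61.
Field: 40.51/20 → 2 → C, 37.61/10 → 3 → D; chars CD.
Square: 0.51/2 → 0, 7.61/1 → 7; chars 07.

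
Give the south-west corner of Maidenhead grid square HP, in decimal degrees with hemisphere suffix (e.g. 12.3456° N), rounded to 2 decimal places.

60.00° N, 40.00° W

Field H=7, P=15: +7·20° lon, +15·10° lat → SW at lon -40°, lat 60°.
latitude 60.00° N, longitude 40.00° W.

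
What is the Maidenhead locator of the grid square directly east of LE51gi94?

LE51hi04

Longitude extended square 9; +1 → 10, wraps to 0, carry into subsquare.
Longitude subsquare g = 6; +1 → 7 = h.
The latitude characters are unchanged.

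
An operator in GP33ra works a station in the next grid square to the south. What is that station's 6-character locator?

Latitude subsquare a = 0; −1 → -1, wraps to 23 = x, carry into square.
Latitude square 3; −1 → 2.
The longitude characters are unchanged.

GP32rx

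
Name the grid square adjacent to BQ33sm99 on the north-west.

Longitude extended square 9; −1 → 8.
Latitude extended square 9; +1 → 10, wraps to 0, carry into subsquare.
Latitude subsquare m = 12; +1 → 13 = n.

BQ33sn80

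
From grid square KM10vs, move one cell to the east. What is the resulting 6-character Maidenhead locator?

Longitude subsquare v = 21; +1 → 22 = w.
The latitude characters are unchanged.

KM10ws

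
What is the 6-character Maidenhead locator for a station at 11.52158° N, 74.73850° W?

FK21pm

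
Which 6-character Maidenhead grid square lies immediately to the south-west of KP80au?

Longitude subsquare a = 0; −1 → -1, wraps to 23 = x, carry into square.
Longitude square 8; −1 → 7.
Latitude subsquare u = 20; −1 → 19 = t.

KP70xt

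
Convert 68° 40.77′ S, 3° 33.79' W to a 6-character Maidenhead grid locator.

Offset from 180°W / 90°S: lon 176.4368°, lat 21.3205°.
Field (20°×10°, letters A–R): lon ⌊176.4368/20⌋ = 8 → I; lat ⌊21.3205/10⌋ = 2 → C.
Square (2°×1°, digits 0–9): lon ⌊16.4368/2⌋ = 8; lat ⌊1.3205/1⌋ = 1.
Subsquare (5′×2.5′, letters a–x): lon ⌊0.4368/0.0833333⌋ = 5 → f; lat ⌊0.3205/0.0416667⌋ = 7 → h.

IC81fh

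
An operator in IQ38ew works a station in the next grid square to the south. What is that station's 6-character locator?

IQ38ev

Latitude subsquare w = 22; −1 → 21 = v.
The longitude characters are unchanged.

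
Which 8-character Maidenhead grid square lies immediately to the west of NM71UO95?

Longitude extended square 9; −1 → 8.
The latitude characters are unchanged.

NM71uo85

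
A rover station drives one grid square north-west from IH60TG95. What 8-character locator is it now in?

Longitude extended square 9; −1 → 8.
Latitude extended square 5; +1 → 6.

IH60tg86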